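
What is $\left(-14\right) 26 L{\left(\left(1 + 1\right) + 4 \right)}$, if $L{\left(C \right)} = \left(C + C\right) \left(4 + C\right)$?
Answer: $-43680$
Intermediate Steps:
$L{\left(C \right)} = 2 C \left(4 + C\right)$
$\left(-14\right) 26 L{\left(\left(1 + 1\right) + 4 \right)} = \left(-14\right) 26 \cdot 2 \left(\left(1 + 1\right) + 4\right) \left(4 + \left(\left(1 + 1\right) + 4\right)\right) = - 364 \cdot 2 \left(2 + 4\right) \left(4 + \left(2 + 4\right)\right) = - 364 \cdot 2 \cdot 6 \left(4 + 6\right) = - 364 \cdot 2 \cdot 6 \cdot 10 = \left(-364\right) 120 = -43680$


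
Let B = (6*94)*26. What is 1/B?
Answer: 1/14664 ≈ 6.8194e-5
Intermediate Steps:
B = 14664 (B = 564*26 = 14664)
1/B = 1/14664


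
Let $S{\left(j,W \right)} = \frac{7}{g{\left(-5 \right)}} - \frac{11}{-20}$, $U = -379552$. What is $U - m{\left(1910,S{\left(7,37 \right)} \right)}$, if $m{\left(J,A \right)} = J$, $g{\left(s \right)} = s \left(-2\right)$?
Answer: $-381462$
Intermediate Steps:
$g{\left(s \right)} = - 2 s$
$S{\left(j,W \right)} = \frac{5}{4}$ ($S{\left(j,W \right)} = \frac{7}{\left(-2\right) \left(-5\right)} - \frac{11}{-20} = \frac{7}{10} - - \frac{11}{20} = 7 \cdot \frac{1}{10} + \frac{11}{20} = \frac{7}{10} + \frac{11}{20} = \frac{5}{4}$)
$U - m{\left(1910,S{\left(7,37 \right)} \right)} = -379552 - 1910 = -381462$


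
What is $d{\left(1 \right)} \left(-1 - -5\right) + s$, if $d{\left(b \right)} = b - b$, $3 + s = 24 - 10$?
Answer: $11$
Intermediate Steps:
$s = 11$ ($s = -3 + \left(24 - 10\right) = -3 + 14 = 11$)
$d{\left(b \right)} = 0$
$d{\left(1 \right)} \left(-1 - -5\right) + s = 0 \left(-1 - -5\right) + 11 = 0 \left(-1 + 5\right) + 11 = 0 \cdot 4 + 11 = 0 + 11 = 11$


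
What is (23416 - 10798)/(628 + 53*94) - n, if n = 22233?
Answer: -20785752/935 ≈ -22231.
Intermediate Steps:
(23416 - 10798)/(628 + 53*94) - n = (23416 - 10798)/(628 + 53*94) - 1*22233 = 12618/(628 + 4982) - 22233 = 12618/5610 - 22233 = 12618*(1/5610) - 22233 = 2103/935 - 22233 = -20785752/935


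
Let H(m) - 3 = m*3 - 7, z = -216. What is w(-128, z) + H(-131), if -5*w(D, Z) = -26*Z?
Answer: -7601/5 ≈ -1520.2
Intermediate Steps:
w(D, Z) = 26*Z/5 (w(D, Z) = -(-26)*Z/5 = 26*Z/5)
H(m) = -4 + 3*m (H(m) = 3 + (m*3 - 7) = 3 + (3*m - 7) = 3 + (-7 + 3*m) = -4 + 3*m)
w(-128, z) + H(-131) = (26/5)*(-216) + (-4 + 3*(-131)) = -5616/5 + (-4 - 393) = -5616/5 - 397 = -7601/5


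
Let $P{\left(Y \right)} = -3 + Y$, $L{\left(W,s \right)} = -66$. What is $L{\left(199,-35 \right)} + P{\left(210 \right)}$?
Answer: $141$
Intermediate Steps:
$L{\left(199,-35 \right)} + P{\left(210 \right)} = -66 + \left(-3 + 210\right) = -66 + 207 = 141$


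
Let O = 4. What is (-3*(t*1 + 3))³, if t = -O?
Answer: 27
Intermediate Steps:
t = -4 (t = -1*4 = -4)
(-3*(t*1 + 3))³ = (-3*(-4*1 + 3))³ = (-3*(-4 + 3))³ = (-3*(-1))³ = 3³ = 27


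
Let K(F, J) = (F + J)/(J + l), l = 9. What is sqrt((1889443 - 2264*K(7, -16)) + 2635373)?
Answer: 2*sqrt(55393338)/7 ≈ 2126.5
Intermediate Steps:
K(F, J) = (F + J)/(9 + J) (K(F, J) = (F + J)/(J + 9) = (F + J)/(9 + J))
sqrt((1889443 - 2264*K(7, -16)) + 2635373) = sqrt((1889443 - 2264*(7 - 16)/(9 - 16)) + 2635373) = sqrt((1889443 - 2264*-9/(-7)) + 2635373) = sqrt((1889443 - 2264*(-1/7*(-9))) + 2635373) = sqrt((1889443 - 2264*9/7) + 2635373) = sqrt((1889443 - 1*20376/7) + 2635373) = sqrt((1889443 - 20376/7) + 2635373) = sqrt(13205725/7 + 2635373) = sqrt(31653336/7) = 2*sqrt(55393338)/7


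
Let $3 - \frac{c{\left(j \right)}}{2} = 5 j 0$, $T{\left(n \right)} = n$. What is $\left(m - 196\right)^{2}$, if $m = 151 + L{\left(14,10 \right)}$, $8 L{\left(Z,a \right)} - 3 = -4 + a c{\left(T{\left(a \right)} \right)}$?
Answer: $\frac{90601}{64} \approx 1415.6$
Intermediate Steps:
$c{\left(j \right)} = 6$ ($c{\left(j \right)} = 6 - 2 \cdot 5 j 0 = 6 - 0 = 6 + 0 = 6$)
$L{\left(Z,a \right)} = - \frac{1}{8} + \frac{3 a}{4}$ ($L{\left(Z,a \right)} = \frac{3}{8} + \frac{-4 + a 6}{8} = \frac{3}{8} + \frac{-4 + 6 a}{8} = \frac{3}{8} + \left(- \frac{1}{2} + \frac{3 a}{4}\right) = - \frac{1}{8} + \frac{3 a}{4}$)
$m = \frac{1267}{8}$ ($m = 151 + \left(- \frac{1}{8} + \frac{3}{4} \cdot 10\right) = 151 + \left(- \frac{1}{8} + \frac{15}{2}\right) = 151 + \frac{59}{8} = \frac{1267}{8} \approx 158.38$)
$\left(m - 196\right)^{2} = \left(\frac{1267}{8} - 196\right)^{2} = \left(- \frac{301}{8}\right)^{2} = \frac{90601}{64}$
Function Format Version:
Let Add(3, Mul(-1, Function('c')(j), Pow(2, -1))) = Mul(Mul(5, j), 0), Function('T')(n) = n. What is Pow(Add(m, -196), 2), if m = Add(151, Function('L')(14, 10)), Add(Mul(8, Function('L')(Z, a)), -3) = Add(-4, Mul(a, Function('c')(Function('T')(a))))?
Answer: Rational(90601, 64) ≈ 1415.6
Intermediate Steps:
Function('c')(j) = 6 (Function('c')(j) = Add(6, Mul(-2, Mul(Mul(5, j), 0))) = Add(6, Mul(-2, 0)) = Add(6, 0) = 6)
Function('L')(Z, a) = Add(Rational(-1, 8), Mul(Rational(3, 4), a)) (Function('L')(Z, a) = Add(Rational(3, 8), Mul(Rational(1, 8), Add(-4, Mul(a, 6)))) = Add(Rational(3, 8), Mul(Rational(1, 8), Add(-4, Mul(6, a)))) = Add(Rational(3, 8), Add(Rational(-1, 2), Mul(Rational(3, 4), a))) = Add(Rational(-1, 8), Mul(Rational(3, 4), a)))
m = Rational(1267, 8) (m = Add(151, Add(Rational(-1, 8), Mul(Rational(3, 4), 10))) = Add(151, Add(Rational(-1, 8), Rational(15, 2))) = Add(151, Rational(59, 8)) = Rational(1267, 8) ≈ 158.38)
Pow(Add(m, -196), 2) = Pow(Add(Rational(1267, 8), -196), 2) = Pow(Rational(-301, 8), 2) = Rational(90601, 64)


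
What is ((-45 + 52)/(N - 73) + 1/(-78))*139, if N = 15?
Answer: -20989/1131 ≈ -18.558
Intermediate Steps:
((-45 + 52)/(N - 73) + 1/(-78))*139 = ((-45 + 52)/(15 - 73) + 1/(-78))*139 = (7/(-58) - 1/78)*139 = (7*(-1/58) - 1/78)*139 = (-7/58 - 1/78)*139 = -151/1131*139 = -20989/1131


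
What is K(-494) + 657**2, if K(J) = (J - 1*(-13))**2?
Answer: 663010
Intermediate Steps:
K(J) = (13 + J)**2 (K(J) = (J + 13)**2 = (13 + J)**2)
K(-494) + 657**2 = (13 - 494)**2 + 657**2 = (-481)**2 + 431649 = 231361 + 431649 = 663010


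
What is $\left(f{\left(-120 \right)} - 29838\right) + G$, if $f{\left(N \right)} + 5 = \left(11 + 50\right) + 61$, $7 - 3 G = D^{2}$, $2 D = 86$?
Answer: $-30335$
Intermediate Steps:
$D = 43$ ($D = \frac{1}{2} \cdot 86 = 43$)
$G = -614$ ($G = \frac{7}{3} - \frac{43^{2}}{3} = \frac{7}{3} - \frac{1849}{3} = -614$)
$f{\left(N \right)} = 117$ ($f{\left(N \right)} = -5 + \left(\left(11 + 50\right) + 61\right) = -5 + \left(61 + 61\right) = -5 + 122 = 117$)
$\left(f{\left(-120 \right)} - 29838\right) + G = \left(117 - 29838\right) - 614 = -29721 - 614 = -30335$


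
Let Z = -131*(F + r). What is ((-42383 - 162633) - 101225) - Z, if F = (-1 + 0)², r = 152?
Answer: -286198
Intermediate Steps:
F = 1 (F = (-1)² = 1)
Z = -20043 (Z = -131*(1 + 152) = -131*153 = -20043)
((-42383 - 162633) - 101225) - Z = ((-42383 - 162633) - 101225) - 1*(-20043) = (-205016 - 101225) + 20043 = -306241 + 20043 = -286198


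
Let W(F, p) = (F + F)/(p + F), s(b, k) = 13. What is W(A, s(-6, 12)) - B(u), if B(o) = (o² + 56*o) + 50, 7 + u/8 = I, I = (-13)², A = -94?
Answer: -141931414/81 ≈ -1.7522e+6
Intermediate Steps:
I = 169
W(F, p) = 2*F/(F + p) (W(F, p) = (2*F)/(F + p) = 2*F/(F + p))
u = 1296 (u = -56 + 8*169 = -56 + 1352 = 1296)
B(o) = 50 + o² + 56*o
W(A, s(-6, 12)) - B(u) = 2*(-94)/(-94 + 13) - (50 + 1296² + 56*1296) = 2*(-94)/(-81) - (50 + 1679616 + 72576) = 2*(-94)*(-1/81) - 1*1752242 = 188/81 - 1752242 = -141931414/81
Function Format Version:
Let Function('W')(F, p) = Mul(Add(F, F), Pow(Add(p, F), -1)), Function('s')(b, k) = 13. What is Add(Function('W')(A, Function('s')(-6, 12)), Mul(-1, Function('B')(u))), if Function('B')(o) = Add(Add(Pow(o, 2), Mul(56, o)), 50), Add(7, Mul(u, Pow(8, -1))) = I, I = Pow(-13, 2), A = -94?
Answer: Rational(-141931414, 81) ≈ -1.7522e+6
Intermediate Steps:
I = 169
Function('W')(F, p) = Mul(2, F, Pow(Add(F, p), -1)) (Function('W')(F, p) = Mul(Mul(2, F), Pow(Add(F, p), -1)) = Mul(2, F, Pow(Add(F, p), -1)))
u = 1296 (u = Add(-56, Mul(8, 169)) = Add(-56, 1352) = 1296)
Function('B')(o) = Add(50, Pow(o, 2), Mul(56, o))
Add(Function('W')(A, Function('s')(-6, 12)), Mul(-1, Function('B')(u))) = Add(Mul(2, -94, Pow(Add(-94, 13), -1)), Mul(-1, Add(50, Pow(1296, 2), Mul(56, 1296)))) = Add(Mul(2, -94, Pow(-81, -1)), Mul(-1, Add(50, 1679616, 72576))) = Add(Mul(2, -94, Rational(-1, 81)), Mul(-1, 1752242)) = Add(Rational(188, 81), -1752242) = Rational(-141931414, 81)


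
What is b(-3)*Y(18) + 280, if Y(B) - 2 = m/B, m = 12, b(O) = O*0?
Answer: 280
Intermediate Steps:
b(O) = 0
Y(B) = 2 + 12/B
b(-3)*Y(18) + 280 = 0*(2 + 12/18) + 280 = 0*(2 + 12*(1/18)) + 280 = 0*(2 + ⅔) + 280 = 0*(8/3) + 280 = 0 + 280 = 280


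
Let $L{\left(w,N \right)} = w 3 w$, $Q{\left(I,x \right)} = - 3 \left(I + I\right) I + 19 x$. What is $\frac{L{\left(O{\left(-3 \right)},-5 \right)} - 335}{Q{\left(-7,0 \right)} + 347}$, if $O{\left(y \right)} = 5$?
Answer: $- \frac{260}{53} \approx -4.9057$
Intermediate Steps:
$Q{\left(I,x \right)} = - 6 I^{2} + 19 x$ ($Q{\left(I,x \right)} = - 3 \cdot 2 I I + 19 x = - 6 I I + 19 x = - 6 I^{2} + 19 x$)
$L{\left(w,N \right)} = 3 w^{2}$ ($L{\left(w,N \right)} = 3 w w = 3 w^{2}$)
$\frac{L{\left(O{\left(-3 \right)},-5 \right)} - 335}{Q{\left(-7,0 \right)} + 347} = \frac{3 \cdot 5^{2} - 335}{\left(- 6 \left(-7\right)^{2} + 19 \cdot 0\right) + 347} = \frac{3 \cdot 25 - 335}{\left(\left(-6\right) 49 + 0\right) + 347} = \frac{75 - 335}{\left(-294 + 0\right) + 347} = - \frac{260}{-294 + 347} = - \frac{260}{53}$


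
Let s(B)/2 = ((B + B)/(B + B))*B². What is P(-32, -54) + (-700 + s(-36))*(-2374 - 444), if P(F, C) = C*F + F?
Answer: -5329960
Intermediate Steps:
P(F, C) = F + C*F
s(B) = 2*B² (s(B) = 2*(((B + B)/(B + B))*B²) = 2*(((2*B)/((2*B)))*B²) = 2*(((2*B)*(1/(2*B)))*B²) = 2*(1*B²) = 2*B²)
P(-32, -54) + (-700 + s(-36))*(-2374 - 444) = -32*(1 - 54) + (-700 + 2*(-36)²)*(-2374 - 444) = -32*(-53) + (-700 + 2*1296)*(-2818) = 1696 + (-700 + 2592)*(-2818) = 1696 + 1892*(-2818) = 1696 - 5331656 = -5329960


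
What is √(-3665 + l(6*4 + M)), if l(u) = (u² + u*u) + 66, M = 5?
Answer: 3*I*√213 ≈ 43.784*I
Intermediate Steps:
l(u) = 66 + 2*u² (l(u) = (u² + u²) + 66 = 2*u² + 66 = 66 + 2*u²)
√(-3665 + l(6*4 + M)) = √(-3665 + (66 + 2*(6*4 + 5)²)) = √(-3665 + (66 + 2*(24 + 5)²)) = √(-3665 + (66 + 2*29²)) = √(-3665 + (66 + 2*841)) = √(-3665 + (66 + 1682)) = √(-3665 + 1748) = √(-1917) = 3*I*√213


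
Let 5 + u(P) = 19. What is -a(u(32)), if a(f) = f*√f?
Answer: -14*√14 ≈ -52.383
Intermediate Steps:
u(P) = 14 (u(P) = -5 + 19 = 14)
a(f) = f^(3/2)
-a(u(32)) = -14^(3/2) = -14*√14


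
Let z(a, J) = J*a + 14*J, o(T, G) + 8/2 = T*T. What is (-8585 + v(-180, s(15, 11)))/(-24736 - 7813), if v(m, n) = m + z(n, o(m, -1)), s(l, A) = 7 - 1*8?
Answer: -412383/32549 ≈ -12.670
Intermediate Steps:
s(l, A) = -1 (s(l, A) = 7 - 8 = -1)
o(T, G) = -4 + T² (o(T, G) = -4 + T*T = -4 + T²)
z(a, J) = 14*J + J*a
v(m, n) = m + (-4 + m²)*(14 + n)
(-8585 + v(-180, s(15, 11)))/(-24736 - 7813) = (-8585 + (-180 + (-4 + (-180)²)*(14 - 1)))/(-24736 - 7813) = (-8585 + (-180 + (-4 + 32400)*13))/(-32549) = (-8585 + (-180 + 32396*13))*(-1/32549) = (-8585 + (-180 + 421148))*(-1/32549) = (-8585 + 420968)*(-1/32549) = 412383*(-1/32549) = -412383/32549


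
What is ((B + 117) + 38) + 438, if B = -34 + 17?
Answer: 576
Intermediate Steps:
B = -17
((B + 117) + 38) + 438 = ((-17 + 117) + 38) + 438 = (100 + 38) + 438 = 138 + 438 = 576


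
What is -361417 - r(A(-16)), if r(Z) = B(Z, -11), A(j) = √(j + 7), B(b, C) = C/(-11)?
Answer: -361418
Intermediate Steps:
B(b, C) = -C/11 (B(b, C) = C*(-1/11) = -C/11)
A(j) = √(7 + j)
r(Z) = 1 (r(Z) = -1/11*(-11) = 1)
-361417 - r(A(-16)) = -361417 - 1*1 = -361417 - 1 = -361418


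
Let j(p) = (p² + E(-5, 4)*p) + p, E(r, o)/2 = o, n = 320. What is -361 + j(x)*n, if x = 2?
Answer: 6679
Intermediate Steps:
E(r, o) = 2*o
j(p) = p² + 9*p (j(p) = (p² + (2*4)*p) + p = (p² + 8*p) + p = p² + 9*p)
-361 + j(x)*n = -361 + (2*(9 + 2))*320 = -361 + (2*11)*320 = -361 + 22*320 = -361 + 7040 = 6679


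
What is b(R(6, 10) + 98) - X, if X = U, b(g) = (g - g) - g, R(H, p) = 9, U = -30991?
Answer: 30884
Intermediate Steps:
b(g) = -g (b(g) = 0 - g = -g)
X = -30991
b(R(6, 10) + 98) - X = -(9 + 98) - 1*(-30991) = -1*107 + 30991 = -107 + 30991 = 30884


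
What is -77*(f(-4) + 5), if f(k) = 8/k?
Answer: -231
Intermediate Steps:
-77*(f(-4) + 5) = -77*(8/(-4) + 5) = -77*(8*(-1/4) + 5) = -77*(-2 + 5) = -77*3 = -231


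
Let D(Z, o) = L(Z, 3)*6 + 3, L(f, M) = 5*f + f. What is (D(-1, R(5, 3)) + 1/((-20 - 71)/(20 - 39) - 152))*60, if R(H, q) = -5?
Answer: -5539200/2797 ≈ -1980.4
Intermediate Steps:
L(f, M) = 6*f
D(Z, o) = 3 + 36*Z (D(Z, o) = (6*Z)*6 + 3 = 36*Z + 3 = 3 + 36*Z)
(D(-1, R(5, 3)) + 1/((-20 - 71)/(20 - 39) - 152))*60 = ((3 + 36*(-1)) + 1/((-20 - 71)/(20 - 39) - 152))*60 = ((3 - 36) + 1/(-91/(-19) - 152))*60 = (-33 + 1/(-91*(-1/19) - 152))*60 = (-33 + 1/(91/19 - 152))*60 = (-33 + 1/(-2797/19))*60 = (-33 - 19/2797)*60 = -92320/2797*60 = -5539200/2797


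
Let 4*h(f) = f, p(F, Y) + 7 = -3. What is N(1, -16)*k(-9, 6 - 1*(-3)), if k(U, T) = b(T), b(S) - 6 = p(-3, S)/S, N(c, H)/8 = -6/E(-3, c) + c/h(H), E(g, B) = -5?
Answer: 1672/45 ≈ 37.156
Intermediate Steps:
p(F, Y) = -10 (p(F, Y) = -7 - 3 = -10)
h(f) = f/4
N(c, H) = 48/5 + 32*c/H (N(c, H) = 8*(-6/(-5) + c/((H/4))) = 8*(-6*(-1/5) + c*(4/H)) = 8*(6/5 + 4*c/H) = 48/5 + 32*c/H)
b(S) = 6 - 10/S
k(U, T) = 6 - 10/T
N(1, -16)*k(-9, 6 - 1*(-3)) = (48/5 + 32*1/(-16))*(6 - 10/(6 - 1*(-3))) = (48/5 + 32*1*(-1/16))*(6 - 10/(6 + 3)) = (48/5 - 2)*(6 - 10/9) = 38*(6 - 10*1/9)/5 = 38*(6 - 10/9)/5 = (38/5)*(44/9) = 1672/45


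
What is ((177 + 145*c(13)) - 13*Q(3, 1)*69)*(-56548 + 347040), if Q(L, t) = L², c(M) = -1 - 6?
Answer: -2588574212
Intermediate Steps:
c(M) = -7
((177 + 145*c(13)) - 13*Q(3, 1)*69)*(-56548 + 347040) = ((177 + 145*(-7)) - 13*3²*69)*(-56548 + 347040) = ((177 - 1015) - 13*9*69)*290492 = (-838 - 117*69)*290492 = (-838 - 8073)*290492 = -8911*290492 = -2588574212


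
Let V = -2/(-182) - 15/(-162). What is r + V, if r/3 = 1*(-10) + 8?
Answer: -28975/4914 ≈ -5.8964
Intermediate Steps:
V = 509/4914 (V = -2*(-1/182) - 15*(-1/162) = 1/91 + 5/54 = 509/4914 ≈ 0.10358)
r = -6 (r = 3*(1*(-10) + 8) = 3*(-10 + 8) = 3*(-2) = -6)
r + V = -6 + 509/4914 = -28975/4914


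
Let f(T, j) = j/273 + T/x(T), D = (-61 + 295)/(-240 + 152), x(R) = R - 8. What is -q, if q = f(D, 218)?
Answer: -19169/18291 ≈ -1.0480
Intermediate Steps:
x(R) = -8 + R
D = -117/44 (D = 234/(-88) = 234*(-1/88) = -117/44 ≈ -2.6591)
f(T, j) = j/273 + T/(-8 + T)
q = 19169/18291 (q = (-117/44 + (1/273)*218*(-8 - 117/44))/(-8 - 117/44) = (-117/44 + (1/273)*218*(-469/44))/(-469/44) = -44*(-117/44 - 7303/858)/469 = -44/469*(-19169/1716) = 19169/18291 ≈ 1.0480)
-q = -1*19169/18291 = -19169/18291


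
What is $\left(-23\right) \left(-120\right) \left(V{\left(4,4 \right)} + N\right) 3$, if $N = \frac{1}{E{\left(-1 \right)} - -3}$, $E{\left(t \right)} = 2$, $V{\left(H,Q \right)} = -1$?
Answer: $-6624$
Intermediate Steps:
$N = \frac{1}{5}$ ($N = \frac{1}{2 - -3} = \frac{1}{2 + 3} = \frac{1}{5} \approx 0.2$)
$\left(-23\right) \left(-120\right) \left(V{\left(4,4 \right)} + N\right) 3 = \left(-23\right) \left(-120\right) \left(-1 + \frac{1}{5}\right) 3 = 2760 \left(\left(- \frac{4}{5}\right) 3\right) = 2760 \left(- \frac{12}{5}\right) = -6624$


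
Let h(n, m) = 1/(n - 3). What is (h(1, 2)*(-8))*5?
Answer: 20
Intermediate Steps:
h(n, m) = 1/(-3 + n)
(h(1, 2)*(-8))*5 = (-8/(-3 + 1))*5 = (-8/(-2))*5 = -½*(-8)*5 = 4*5 = 20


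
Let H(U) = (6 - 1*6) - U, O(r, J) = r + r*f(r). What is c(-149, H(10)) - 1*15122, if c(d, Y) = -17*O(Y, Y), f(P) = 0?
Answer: -14952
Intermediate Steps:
O(r, J) = r (O(r, J) = r + r*0 = r + 0 = r)
H(U) = -U (H(U) = (6 - 6) - U = 0 - U = -U)
c(d, Y) = -17*Y
c(-149, H(10)) - 1*15122 = -(-17)*10 - 1*15122 = -17*(-10) - 15122 = 170 - 15122 = -14952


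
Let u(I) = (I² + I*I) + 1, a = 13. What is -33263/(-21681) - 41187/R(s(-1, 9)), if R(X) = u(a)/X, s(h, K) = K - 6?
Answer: -889216628/2449953 ≈ -362.95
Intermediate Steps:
u(I) = 1 + 2*I² (u(I) = (I² + I²) + 1 = 2*I² + 1 = 1 + 2*I²)
s(h, K) = -6 + K
R(X) = 339/X (R(X) = (1 + 2*13²)/X = (1 + 2*169)/X = (1 + 338)/X = 339/X)
-33263/(-21681) - 41187/R(s(-1, 9)) = -33263/(-21681) - 41187/(339/(-6 + 9)) = -33263*(-1/21681) - 41187/(339/3) = 33263/21681 - 41187/(339*(⅓)) = 33263/21681 - 41187/113 = -889216628/2449953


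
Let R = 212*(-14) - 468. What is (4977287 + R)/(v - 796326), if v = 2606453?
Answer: 4973851/1810127 ≈ 2.7478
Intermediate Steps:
R = -3436 (R = -2968 - 468 = -3436)
(4977287 + R)/(v - 796326) = (4977287 - 3436)/(2606453 - 796326) = 4973851/1810127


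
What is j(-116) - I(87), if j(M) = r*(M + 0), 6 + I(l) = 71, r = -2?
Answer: 167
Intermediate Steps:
I(l) = 65 (I(l) = -6 + 71 = 65)
j(M) = -2*M (j(M) = -2*(M + 0) = -2*M)
j(-116) - I(87) = -2*(-116) - 1*65 = 232 - 65 = 167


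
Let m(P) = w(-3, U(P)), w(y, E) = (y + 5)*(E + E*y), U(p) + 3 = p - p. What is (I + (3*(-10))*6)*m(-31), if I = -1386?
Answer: -18792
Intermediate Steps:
U(p) = -3 (U(p) = -3 + (p - p) = -3 + 0 = -3)
w(y, E) = (5 + y)*(E + E*y)
m(P) = 12 (m(P) = -3*(5 + (-3)² + 6*(-3)) = -3*(5 + 9 - 18) = -3*(-4) = 12)
(I + (3*(-10))*6)*m(-31) = (-1386 + (3*(-10))*6)*12 = (-1386 - 30*6)*12 = (-1386 - 180)*12 = -1566*12 = -18792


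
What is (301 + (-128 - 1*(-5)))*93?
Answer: 16554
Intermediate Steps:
(301 + (-128 - 1*(-5)))*93 = (301 + (-128 + 5))*93 = (301 - 123)*93 = 178*93 = 16554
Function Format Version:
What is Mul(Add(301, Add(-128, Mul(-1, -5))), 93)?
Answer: 16554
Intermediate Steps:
Mul(Add(301, Add(-128, Mul(-1, -5))), 93) = Mul(Add(301, Add(-128, 5)), 93) = Mul(Add(301, -123), 93) = Mul(178, 93) = 16554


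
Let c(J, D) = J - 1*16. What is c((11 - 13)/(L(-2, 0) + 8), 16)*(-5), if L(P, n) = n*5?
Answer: 325/4 ≈ 81.250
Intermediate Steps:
L(P, n) = 5*n
c(J, D) = -16 + J (c(J, D) = J - 16 = -16 + J)
c((11 - 13)/(L(-2, 0) + 8), 16)*(-5) = (-16 + (11 - 13)/(5*0 + 8))*(-5) = (-16 - 2/(0 + 8))*(-5) = (-16 - 2/8)*(-5) = (-16 - 2*1/8)*(-5) = (-16 - 1/4)*(-5) = -65/4*(-5) = 325/4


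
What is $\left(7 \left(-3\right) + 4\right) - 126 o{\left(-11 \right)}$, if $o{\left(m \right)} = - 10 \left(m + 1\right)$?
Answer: $-12617$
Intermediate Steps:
$o{\left(m \right)} = -10 - 10 m$ ($o{\left(m \right)} = - 10 \left(1 + m\right) = -10 - 10 m$)
$\left(7 \left(-3\right) + 4\right) - 126 o{\left(-11 \right)} = \left(7 \left(-3\right) + 4\right) - 126 \left(-10 - -110\right) = \left(-21 + 4\right) - 126 \left(-10 + 110\right) = -17 - 12600 = -12617$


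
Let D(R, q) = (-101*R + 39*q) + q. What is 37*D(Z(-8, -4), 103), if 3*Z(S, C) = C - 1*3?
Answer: 483479/3 ≈ 1.6116e+5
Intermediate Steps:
Z(S, C) = -1 + C/3 (Z(S, C) = (C - 1*3)/3 = (C - 3)/3 = (-3 + C)/3 = -1 + C/3)
D(R, q) = -101*R + 40*q
37*D(Z(-8, -4), 103) = 37*(-101*(-1 + (1/3)*(-4)) + 40*103) = 37*(-101*(-1 - 4/3) + 4120) = 37*(-101*(-7/3) + 4120) = 37*(707/3 + 4120) = 37*(13067/3) = 483479/3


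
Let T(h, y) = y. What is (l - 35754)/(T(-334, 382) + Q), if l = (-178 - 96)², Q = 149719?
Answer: 39322/150101 ≈ 0.26197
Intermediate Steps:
l = 75076 (l = (-274)² = 75076)
(l - 35754)/(T(-334, 382) + Q) = (75076 - 35754)/(382 + 149719) = 39322/150101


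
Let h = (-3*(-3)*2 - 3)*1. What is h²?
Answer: 225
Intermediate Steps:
h = 15 (h = (9*2 - 3)*1 = (18 - 3)*1 = 15*1 = 15)
h² = 15² = 225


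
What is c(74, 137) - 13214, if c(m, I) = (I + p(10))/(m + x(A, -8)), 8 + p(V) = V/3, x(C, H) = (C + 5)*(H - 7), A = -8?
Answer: -4717001/357 ≈ -13213.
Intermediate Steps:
x(C, H) = (-7 + H)*(5 + C) (x(C, H) = (5 + C)*(-7 + H) = (-7 + H)*(5 + C))
p(V) = -8 + V/3
c(m, I) = (-14/3 + I)/(45 + m) (c(m, I) = (I + (-8 + (⅓)*10))/(m + (-35 - 7*(-8) + 5*(-8) - 8*(-8))) = (I + (-8 + 10/3))/(m + (-35 + 56 - 40 + 64)) = (I - 14/3)/(m + 45) = (-14/3 + I)/(45 + m))
c(74, 137) - 13214 = (-14/3 + 137)/(45 + 74) - 13214 = (397/3)/119 - 13214 = (1/119)*(397/3) - 13214 = 397/357 - 13214 = -4717001/357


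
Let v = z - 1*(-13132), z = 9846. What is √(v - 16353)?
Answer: 5*√265 ≈ 81.394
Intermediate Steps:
v = 22978 (v = 9846 - 1*(-13132) = 9846 + 13132 = 22978)
√(v - 16353) = √(22978 - 16353) = √6625 = 5*√265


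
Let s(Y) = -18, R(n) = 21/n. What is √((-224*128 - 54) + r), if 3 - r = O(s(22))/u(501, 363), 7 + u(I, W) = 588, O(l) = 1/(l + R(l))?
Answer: I*√128226486473785/66815 ≈ 169.48*I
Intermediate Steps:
O(l) = 1/(l + 21/l)
u(I, W) = 581 (u(I, W) = -7 + 588 = 581)
r = 200451/66815 (r = 3 - (-18/(21 + (-18)²))/581 = 3 - (-18/(21 + 324))/581 = 3 - (-18/345)/581 = 3 - (-18*1/345)/581 = 3 - (-6)/(115*581) = 3 - 1*(-6/66815) = 3 + 6/66815 = 200451/66815 ≈ 3.0001)
√((-224*128 - 54) + r) = √((-224*128 - 54) + 200451/66815) = √((-28672 - 54) + 200451/66815) = √(-28726 + 200451/66815) = √(-1919127239/66815) = I*√128226486473785/66815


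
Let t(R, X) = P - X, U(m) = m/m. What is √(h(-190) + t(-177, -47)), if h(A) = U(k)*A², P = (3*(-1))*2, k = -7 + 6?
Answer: √36141 ≈ 190.11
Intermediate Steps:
k = -1
U(m) = 1
P = -6 (P = -3*2 = -6)
h(A) = A² (h(A) = 1*A² = A²)
t(R, X) = -6 - X
√(h(-190) + t(-177, -47)) = √((-190)² + (-6 - 1*(-47))) = √(36100 + (-6 + 47)) = √(36100 + 41) = √36141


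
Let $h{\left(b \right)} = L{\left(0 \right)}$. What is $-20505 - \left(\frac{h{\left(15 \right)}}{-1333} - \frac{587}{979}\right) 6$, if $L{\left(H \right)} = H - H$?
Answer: $- \frac{20070873}{979} \approx -20501.0$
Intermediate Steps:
$L{\left(H \right)} = 0$
$h{\left(b \right)} = 0$
$-20505 - \left(\frac{h{\left(15 \right)}}{-1333} - \frac{587}{979}\right) 6 = -20505 - \left(\frac{0}{-1333} - \frac{587}{979}\right) 6 = -20505 - \left(0 \left(- \frac{1}{1333}\right) - \frac{587}{979}\right) 6 = -20505 - \left(0 - \frac{587}{979}\right) 6 = -20505 - \left(- \frac{587}{979}\right) 6 = -20505 - - \frac{3522}{979} = -20505 + \frac{3522}{979} = - \frac{20070873}{979}$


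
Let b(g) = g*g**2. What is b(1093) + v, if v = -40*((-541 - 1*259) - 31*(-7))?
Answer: 1305774677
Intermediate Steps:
b(g) = g**3
v = 23320 (v = -40*((-541 - 259) + 217) = -40*(-800 + 217) = -40*(-583) = 23320)
b(1093) + v = 1093**3 + 23320 = 1305751357 + 23320 = 1305774677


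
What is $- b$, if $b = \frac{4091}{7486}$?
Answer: $- \frac{4091}{7486} \approx -0.54649$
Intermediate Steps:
$b = \frac{4091}{7486}$ ($b = 4091 \cdot \frac{1}{7486} = \frac{4091}{7486} \approx 0.54649$)
$- b = \left(-1\right) \frac{4091}{7486} = - \frac{4091}{7486}$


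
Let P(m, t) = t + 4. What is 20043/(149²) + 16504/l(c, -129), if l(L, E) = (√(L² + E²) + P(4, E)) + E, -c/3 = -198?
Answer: 99179280539/6770439161 + 49512*√41053/304961 ≈ 47.545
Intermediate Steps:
c = 594 (c = -3*(-198) = 594)
P(m, t) = 4 + t
l(L, E) = 4 + √(E² + L²) + 2*E (l(L, E) = (√(L² + E²) + (4 + E)) + E = (√(E² + L²) + (4 + E)) + E = (4 + E + √(E² + L²)) + E = 4 + √(E² + L²) + 2*E)
20043/(149²) + 16504/l(c, -129) = 20043/(149²) + 16504/(4 + √((-129)² + 594²) + 2*(-129)) = 20043/22201 + 16504/(4 + √(16641 + 352836) - 258) = 20043*(1/22201) + 16504/(4 + √369477 - 258) = 20043/22201 + 16504/(4 + 3*√41053 - 258) = 20043/22201 + 16504/(-254 + 3*√41053)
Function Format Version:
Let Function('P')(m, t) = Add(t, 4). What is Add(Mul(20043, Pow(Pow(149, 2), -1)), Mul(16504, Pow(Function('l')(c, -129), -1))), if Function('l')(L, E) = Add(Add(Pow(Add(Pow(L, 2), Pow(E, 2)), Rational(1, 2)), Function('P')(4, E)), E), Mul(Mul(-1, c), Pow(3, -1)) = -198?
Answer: Add(Rational(99179280539, 6770439161), Mul(Rational(49512, 304961), Pow(41053, Rational(1, 2)))) ≈ 47.545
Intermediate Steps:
c = 594 (c = Mul(-3, -198) = 594)
Function('P')(m, t) = Add(4, t)
Function('l')(L, E) = Add(4, Pow(Add(Pow(E, 2), Pow(L, 2)), Rational(1, 2)), Mul(2, E)) (Function('l')(L, E) = Add(Add(Pow(Add(Pow(L, 2), Pow(E, 2)), Rational(1, 2)), Add(4, E)), E) = Add(Add(Pow(Add(Pow(E, 2), Pow(L, 2)), Rational(1, 2)), Add(4, E)), E) = Add(Add(4, E, Pow(Add(Pow(E, 2), Pow(L, 2)), Rational(1, 2))), E) = Add(4, Pow(Add(Pow(E, 2), Pow(L, 2)), Rational(1, 2)), Mul(2, E)))
Add(Mul(20043, Pow(Pow(149, 2), -1)), Mul(16504, Pow(Function('l')(c, -129), -1))) = Add(Mul(20043, Pow(Pow(149, 2), -1)), Mul(16504, Pow(Add(4, Pow(Add(Pow(-129, 2), Pow(594, 2)), Rational(1, 2)), Mul(2, -129)), -1))) = Add(Mul(20043, Pow(22201, -1)), Mul(16504, Pow(Add(4, Pow(Add(16641, 352836), Rational(1, 2)), -258), -1))) = Add(Mul(20043, Rational(1, 22201)), Mul(16504, Pow(Add(4, Pow(369477, Rational(1, 2)), -258), -1))) = Add(Rational(20043, 22201), Mul(16504, Pow(Add(4, Mul(3, Pow(41053, Rational(1, 2))), -258), -1))) = Add(Rational(20043, 22201), Mul(16504, Pow(Add(-254, Mul(3, Pow(41053, Rational(1, 2)))), -1)))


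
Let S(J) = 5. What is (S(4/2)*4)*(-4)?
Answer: -80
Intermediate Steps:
(S(4/2)*4)*(-4) = (5*4)*(-4) = 20*(-4) = -80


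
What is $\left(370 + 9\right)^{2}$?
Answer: $143641$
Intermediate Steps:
$\left(370 + 9\right)^{2} = 379^{2} = 143641$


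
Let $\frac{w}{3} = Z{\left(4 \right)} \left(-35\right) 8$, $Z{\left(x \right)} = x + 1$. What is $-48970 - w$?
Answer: $-44770$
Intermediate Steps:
$Z{\left(x \right)} = 1 + x$
$w = -4200$ ($w = 3 \left(1 + 4\right) \left(-35\right) 8 = 3 \cdot 5 \left(-35\right) 8 = 3 \left(\left(-175\right) 8\right) = 3 \left(-1400\right) = -4200$)
$-48970 - w = -48970 - -4200 = -48970 + 4200 = -44770$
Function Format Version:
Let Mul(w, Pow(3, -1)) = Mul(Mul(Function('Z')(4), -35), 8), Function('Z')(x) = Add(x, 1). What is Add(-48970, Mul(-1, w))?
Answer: -44770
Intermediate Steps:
Function('Z')(x) = Add(1, x)
w = -4200 (w = Mul(3, Mul(Mul(Add(1, 4), -35), 8)) = Mul(3, Mul(Mul(5, -35), 8)) = Mul(3, Mul(-175, 8)) = Mul(3, -1400) = -4200)
Add(-48970, Mul(-1, w)) = Add(-48970, Mul(-1, -4200)) = Add(-48970, 4200) = -44770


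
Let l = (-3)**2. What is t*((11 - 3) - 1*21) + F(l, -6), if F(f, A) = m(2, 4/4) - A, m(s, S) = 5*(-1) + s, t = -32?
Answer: 419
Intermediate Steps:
m(s, S) = -5 + s
l = 9
F(f, A) = -3 - A (F(f, A) = (-5 + 2) - A = -3 - A)
t*((11 - 3) - 1*21) + F(l, -6) = -32*((11 - 3) - 1*21) + (-3 - 1*(-6)) = -32*(8 - 21) + (-3 + 6) = -32*(-13) + 3 = 416 + 3 = 419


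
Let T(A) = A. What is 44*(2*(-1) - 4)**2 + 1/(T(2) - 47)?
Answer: 71279/45 ≈ 1584.0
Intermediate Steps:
44*(2*(-1) - 4)**2 + 1/(T(2) - 47) = 44*(2*(-1) - 4)**2 + 1/(2 - 47) = 44*(-2 - 4)**2 + 1/(-45) = 44*(-6)**2 - 1/45 = 44*36 - 1/45 = 1584 - 1/45 = 71279/45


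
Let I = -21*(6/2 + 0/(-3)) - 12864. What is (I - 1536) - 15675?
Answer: -30138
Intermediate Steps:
I = -12927 (I = -21*(6*(½) + 0*(-⅓)) - 12864 = -21*(3 + 0) - 12864 = -21*3 - 12864 = -63 - 12864 = -12927)
(I - 1536) - 15675 = (-12927 - 1536) - 15675 = -14463 - 15675 = -30138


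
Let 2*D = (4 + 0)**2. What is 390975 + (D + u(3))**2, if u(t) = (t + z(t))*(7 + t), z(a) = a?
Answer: 395599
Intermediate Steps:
D = 8 (D = (4 + 0)**2/2 = (1/2)*4**2 = (1/2)*16 = 8)
u(t) = 2*t*(7 + t) (u(t) = (t + t)*(7 + t) = (2*t)*(7 + t) = 2*t*(7 + t))
390975 + (D + u(3))**2 = 390975 + (8 + 2*3*(7 + 3))**2 = 390975 + (8 + 2*3*10)**2 = 390975 + (8 + 60)**2 = 390975 + 68**2 = 390975 + 4624 = 395599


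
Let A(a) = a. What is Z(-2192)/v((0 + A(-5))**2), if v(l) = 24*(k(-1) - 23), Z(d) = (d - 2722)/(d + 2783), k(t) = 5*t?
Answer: 39/3152 ≈ 0.012373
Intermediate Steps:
Z(d) = (-2722 + d)/(2783 + d)
v(l) = -672 (v(l) = 24*(5*(-1) - 23) = 24*(-5 - 23) = 24*(-28) = -672)
Z(-2192)/v((0 + A(-5))**2) = ((-2722 - 2192)/(2783 - 2192))/(-672) = (-4914/591)*(-1/672) = ((1/591)*(-4914))*(-1/672) = -1638/197*(-1/672) = 39/3152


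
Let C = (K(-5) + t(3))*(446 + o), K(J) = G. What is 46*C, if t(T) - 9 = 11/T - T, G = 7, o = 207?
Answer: 1501900/3 ≈ 5.0063e+5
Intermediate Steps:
K(J) = 7
t(T) = 9 - T + 11/T (t(T) = 9 + (11/T - T) = 9 + (-T + 11/T) = 9 - T + 11/T)
C = 32650/3 (C = (7 + (9 - 1*3 + 11/3))*(446 + 207) = (7 + (9 - 3 + 11*(1/3)))*653 = (7 + (9 - 3 + 11/3))*653 = (7 + 29/3)*653 = (50/3)*653 = 32650/3 ≈ 10883.)
46*C = 46*(32650/3) = 1501900/3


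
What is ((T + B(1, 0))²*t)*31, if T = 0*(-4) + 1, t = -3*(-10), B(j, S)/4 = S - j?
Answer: 8370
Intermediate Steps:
B(j, S) = -4*j + 4*S (B(j, S) = 4*(S - j) = -4*j + 4*S)
t = 30
T = 1 (T = 0 + 1 = 1)
((T + B(1, 0))²*t)*31 = ((1 + (-4*1 + 4*0))²*30)*31 = ((1 + (-4 + 0))²*30)*31 = ((1 - 4)²*30)*31 = ((-3)²*30)*31 = (9*30)*31 = 270*31 = 8370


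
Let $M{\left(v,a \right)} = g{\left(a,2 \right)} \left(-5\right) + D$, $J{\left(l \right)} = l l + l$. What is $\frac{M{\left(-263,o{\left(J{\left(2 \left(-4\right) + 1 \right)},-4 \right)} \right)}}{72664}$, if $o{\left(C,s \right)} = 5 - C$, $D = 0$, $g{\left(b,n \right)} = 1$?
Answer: $- \frac{5}{72664} \approx -6.881 \cdot 10^{-5}$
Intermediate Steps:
$J{\left(l \right)} = l + l^{2}$ ($J{\left(l \right)} = l^{2} + l = l + l^{2}$)
$M{\left(v,a \right)} = -5$ ($M{\left(v,a \right)} = 1 \left(-5\right) + 0 = -5 + 0 = -5$)
$\frac{M{\left(-263,o{\left(J{\left(2 \left(-4\right) + 1 \right)},-4 \right)} \right)}}{72664} = - \frac{5}{72664}$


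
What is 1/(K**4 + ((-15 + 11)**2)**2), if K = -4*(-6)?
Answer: 1/332032 ≈ 3.0118e-6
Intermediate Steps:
K = 24
1/(K**4 + ((-15 + 11)**2)**2) = 1/(24**4 + ((-15 + 11)**2)**2) = 1/(331776 + ((-4)**2)**2) = 1/(331776 + 16**2) = 1/(331776 + 256) = 1/332032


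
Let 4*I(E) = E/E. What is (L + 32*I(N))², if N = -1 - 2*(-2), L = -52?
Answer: 1936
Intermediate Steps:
N = 3 (N = -1 + 4 = 3)
I(E) = ¼ (I(E) = (E/E)/4 = (¼)*1 = ¼)
(L + 32*I(N))² = (-52 + 32*(¼))² = (-52 + 8)² = (-44)² = 1936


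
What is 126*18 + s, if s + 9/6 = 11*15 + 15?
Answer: 4893/2 ≈ 2446.5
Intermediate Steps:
s = 357/2 (s = -3/2 + (11*15 + 15) = -3/2 + (165 + 15) = -3/2 + 180 = 357/2 ≈ 178.50)
126*18 + s = 126*18 + 357/2 = 2268 + 357/2 = 4893/2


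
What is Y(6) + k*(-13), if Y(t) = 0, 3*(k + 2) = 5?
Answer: 13/3 ≈ 4.3333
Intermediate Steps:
k = -⅓ (k = -2 + (⅓)*5 = -2 + 5/3 = -⅓ ≈ -0.33333)
Y(6) + k*(-13) = 0 - ⅓*(-13) = 0 + 13/3 = 13/3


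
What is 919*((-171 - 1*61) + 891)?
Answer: 605621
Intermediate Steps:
919*((-171 - 1*61) + 891) = 919*((-171 - 61) + 891) = 919*(-232 + 891) = 919*659 = 605621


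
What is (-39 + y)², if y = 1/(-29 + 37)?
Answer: 96721/64 ≈ 1511.3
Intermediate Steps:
y = ⅛ (y = 1/8 = ⅛ ≈ 0.12500)
(-39 + y)² = (-39 + ⅛)² = (-311/8)² = 96721/64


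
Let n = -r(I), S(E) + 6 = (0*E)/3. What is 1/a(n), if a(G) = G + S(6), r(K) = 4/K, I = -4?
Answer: -1/5 ≈ -0.20000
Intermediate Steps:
S(E) = -6 (S(E) = -6 + (0*E)/3 = -6 + 0*(1/3) = -6 + 0 = -6)
n = 1 (n = -4/(-4) = -4*(-1)/4 = -1*(-1) = 1)
a(G) = -6 + G (a(G) = G - 6 = -6 + G)
1/a(n) = 1/(-6 + 1) = 1/(-5) = -1/5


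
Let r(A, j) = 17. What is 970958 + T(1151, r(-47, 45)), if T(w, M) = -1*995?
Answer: 969963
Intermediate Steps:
T(w, M) = -995
970958 + T(1151, r(-47, 45)) = 970958 - 995 = 969963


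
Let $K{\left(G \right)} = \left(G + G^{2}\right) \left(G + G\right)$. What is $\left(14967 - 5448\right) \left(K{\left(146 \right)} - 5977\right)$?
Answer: $59597764113$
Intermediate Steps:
$K{\left(G \right)} = 2 G \left(G + G^{2}\right)$ ($K{\left(G \right)} = \left(G + G^{2}\right) 2 G = 2 G \left(G + G^{2}\right)$)
$\left(14967 - 5448\right) \left(K{\left(146 \right)} - 5977\right) = \left(14967 - 5448\right) \left(2 \cdot 146^{2} \left(1 + 146\right) - 5977\right) = 9519 \left(2 \cdot 21316 \cdot 147 - 5977\right) = 9519 \left(6266904 - 5977\right) = 9519 \cdot 6260927 = 59597764113$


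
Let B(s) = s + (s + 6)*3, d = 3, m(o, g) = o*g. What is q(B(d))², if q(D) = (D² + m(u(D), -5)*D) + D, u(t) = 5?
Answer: 32400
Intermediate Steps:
m(o, g) = g*o
B(s) = 18 + 4*s (B(s) = s + (6 + s)*3 = s + (18 + 3*s) = 18 + 4*s)
q(D) = D² - 24*D (q(D) = (D² + (-5*5)*D) + D = (D² - 25*D) + D = D² - 24*D)
q(B(d))² = ((18 + 4*3)*(-24 + (18 + 4*3)))² = ((18 + 12)*(-24 + (18 + 12)))² = (30*(-24 + 30))² = (30*6)² = 180² = 32400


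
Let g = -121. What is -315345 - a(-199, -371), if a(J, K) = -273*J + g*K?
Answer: -414563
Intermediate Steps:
a(J, K) = -273*J - 121*K
-315345 - a(-199, -371) = -315345 - (-273*(-199) - 121*(-371)) = -315345 - (54327 + 44891) = -315345 - 1*99218 = -315345 - 99218 = -414563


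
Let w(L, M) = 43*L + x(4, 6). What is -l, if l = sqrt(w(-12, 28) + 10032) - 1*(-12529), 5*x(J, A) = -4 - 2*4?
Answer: -12529 - 4*sqrt(14865)/5 ≈ -12627.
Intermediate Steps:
x(J, A) = -12/5 (x(J, A) = (-4 - 2*4)/5 = (-4 - 8)/5 = (1/5)*(-12) = -12/5)
w(L, M) = -12/5 + 43*L (w(L, M) = 43*L - 12/5 = -12/5 + 43*L)
l = 12529 + 4*sqrt(14865)/5 (l = sqrt((-12/5 + 43*(-12)) + 10032) - 1*(-12529) = sqrt((-12/5 - 516) + 10032) + 12529 = sqrt(-2592/5 + 10032) + 12529 = sqrt(47568/5) + 12529 = 4*sqrt(14865)/5 + 12529 = 12529 + 4*sqrt(14865)/5 ≈ 12627.)
-l = -(12529 + 4*sqrt(14865)/5) = -12529 - 4*sqrt(14865)/5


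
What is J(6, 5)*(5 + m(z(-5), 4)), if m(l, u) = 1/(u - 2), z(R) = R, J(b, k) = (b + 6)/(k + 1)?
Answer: 11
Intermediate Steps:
J(b, k) = (6 + b)/(1 + k)
m(l, u) = 1/(-2 + u)
J(6, 5)*(5 + m(z(-5), 4)) = ((6 + 6)/(1 + 5))*(5 + 1/(-2 + 4)) = (12/6)*(5 + 1/2) = ((1/6)*12)*(5 + 1/2) = 2*(11/2) = 11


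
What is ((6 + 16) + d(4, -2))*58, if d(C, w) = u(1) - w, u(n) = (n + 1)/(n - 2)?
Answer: 1276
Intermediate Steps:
u(n) = (1 + n)/(-2 + n)
d(C, w) = -2 - w (d(C, w) = (1 + 1)/(-2 + 1) - w = 2/(-1) - w = -1*2 - w = -2 - w)
((6 + 16) + d(4, -2))*58 = ((6 + 16) + (-2 - 1*(-2)))*58 = (22 + (-2 + 2))*58 = (22 + 0)*58 = 22*58 = 1276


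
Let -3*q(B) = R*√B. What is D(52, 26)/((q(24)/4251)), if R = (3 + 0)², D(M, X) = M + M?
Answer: -36842*√6/3 ≈ -30081.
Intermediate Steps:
D(M, X) = 2*M
R = 9 (R = 3² = 9)
q(B) = -3*√B
D(52, 26)/((q(24)/4251)) = (2*52)/((-6*√6/4251)) = 104/((-6*√6*(1/4251))) = 104/((-2*√6/1417)) = 104*(-1417*√6/12) = -36842*√6/3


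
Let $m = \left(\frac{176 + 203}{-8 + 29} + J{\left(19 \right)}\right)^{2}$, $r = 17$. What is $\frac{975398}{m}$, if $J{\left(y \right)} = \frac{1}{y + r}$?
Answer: $\frac{61941674592}{20748025} \approx 2985.4$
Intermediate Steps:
$J{\left(y \right)} = \frac{1}{17 + y}$ ($J{\left(y \right)} = \frac{1}{y + 17} = \frac{1}{17 + y}$)
$m = \frac{20748025}{63504}$ ($m = \left(\frac{176 + 203}{-8 + 29} + \frac{1}{17 + 19}\right)^{2} = \left(\frac{379}{21} + \frac{1}{36}\right)^{2} = \left(\frac{4555}{252}\right)^{2} = \frac{20748025}{63504} \approx 326.72$)
$\frac{975398}{m} = \frac{975398}{\frac{20748025}{63504}} = 975398 \cdot \frac{63504}{20748025} = \frac{61941674592}{20748025}$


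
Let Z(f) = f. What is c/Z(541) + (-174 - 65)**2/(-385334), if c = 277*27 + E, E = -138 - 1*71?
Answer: 2770475719/208465694 ≈ 13.290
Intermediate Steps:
E = -209 (E = -138 - 71 = -209)
c = 7270 (c = 277*27 - 209 = 7479 - 209 = 7270)
c/Z(541) + (-174 - 65)**2/(-385334) = 7270/541 + (-174 - 65)**2/(-385334) = 7270*(1/541) + (-239)**2*(-1/385334) = 7270/541 + 57121*(-1/385334) = 7270/541 - 57121/385334 = 2770475719/208465694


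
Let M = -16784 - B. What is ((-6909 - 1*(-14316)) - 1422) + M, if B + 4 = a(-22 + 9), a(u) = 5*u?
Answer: -10730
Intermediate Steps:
B = -69 (B = -4 + 5*(-22 + 9) = -4 + 5*(-13) = -4 - 65 = -69)
M = -16715 (M = -16784 - 1*(-69) = -16784 + 69 = -16715)
((-6909 - 1*(-14316)) - 1422) + M = ((-6909 - 1*(-14316)) - 1422) - 16715 = ((-6909 + 14316) - 1422) - 16715 = (7407 - 1422) - 16715 = 5985 - 16715 = -10730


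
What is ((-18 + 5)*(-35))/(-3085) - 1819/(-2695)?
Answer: 877078/1662815 ≈ 0.52747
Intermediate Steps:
((-18 + 5)*(-35))/(-3085) - 1819/(-2695) = -13*(-35)*(-1/3085) - 1819*(-1/2695) = 455*(-1/3085) + 1819/2695 = -91/617 + 1819/2695 = 877078/1662815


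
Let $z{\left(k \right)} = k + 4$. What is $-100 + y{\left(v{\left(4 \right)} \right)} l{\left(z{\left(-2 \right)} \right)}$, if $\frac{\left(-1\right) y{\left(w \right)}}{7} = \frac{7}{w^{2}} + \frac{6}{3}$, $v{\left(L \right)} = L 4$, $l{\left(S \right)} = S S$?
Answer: $- \frac{10033}{64} \approx -156.77$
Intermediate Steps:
$z{\left(k \right)} = 4 + k$
$l{\left(S \right)} = S^{2}$
$v{\left(L \right)} = 4 L$
$y{\left(w \right)} = -14 - \frac{49}{w^{2}}$ ($y{\left(w \right)} = - 7 \left(\frac{7}{w^{2}} + \frac{6}{3}\right) = - 7 \left(\frac{7}{w^{2}} + 6 \cdot \frac{1}{3}\right) = - 7 \left(\frac{7}{w^{2}} + 2\right) = - 7 \left(2 + \frac{7}{w^{2}}\right) = -14 - \frac{49}{w^{2}}$)
$-100 + y{\left(v{\left(4 \right)} \right)} l{\left(z{\left(-2 \right)} \right)} = -100 + \left(-14 - \frac{49}{256}\right) \left(4 - 2\right)^{2} = -100 + \left(-14 - \frac{49}{256}\right) 2^{2} = -100 + \left(-14 - \frac{49}{256}\right) 4 = -100 - \frac{3633}{64} = - \frac{10033}{64}$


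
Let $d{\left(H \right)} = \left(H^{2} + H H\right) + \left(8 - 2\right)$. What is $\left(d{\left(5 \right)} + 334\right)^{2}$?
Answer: $152100$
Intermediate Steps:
$d{\left(H \right)} = 6 + 2 H^{2}$ ($d{\left(H \right)} = \left(H^{2} + H^{2}\right) + \left(8 - 2\right) = 2 H^{2} + 6 = 6 + 2 H^{2}$)
$\left(d{\left(5 \right)} + 334\right)^{2} = \left(\left(6 + 2 \cdot 5^{2}\right) + 334\right)^{2} = \left(\left(6 + 2 \cdot 25\right) + 334\right)^{2} = \left(\left(6 + 50\right) + 334\right)^{2} = \left(56 + 334\right)^{2} = 390^{2} = 152100$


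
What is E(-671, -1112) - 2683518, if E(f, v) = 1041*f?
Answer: -3382029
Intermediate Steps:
E(-671, -1112) - 2683518 = 1041*(-671) - 2683518 = -698511 - 2683518 = -3382029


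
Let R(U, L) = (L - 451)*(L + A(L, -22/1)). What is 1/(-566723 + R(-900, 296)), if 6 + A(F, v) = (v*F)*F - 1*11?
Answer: 1/298160592 ≈ 3.3539e-9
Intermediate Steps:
A(F, v) = -17 + v*F² (A(F, v) = -6 + ((v*F)*F - 1*11) = -6 + ((F*v)*F - 11) = -6 + (v*F² - 11) = -6 + (-11 + v*F²) = -17 + v*F²)
R(U, L) = (-451 + L)*(-17 + L - 22*L²) (R(U, L) = (L - 451)*(L + (-17 + (-22/1)*L²)) = (-451 + L)*(L + (-17 + (-22*1)*L²)) = (-451 + L)*(L + (-17 - 22*L²)) = (-451 + L)*(-17 + L - 22*L²))
1/(-566723 + R(-900, 296)) = 1/(-566723 + (7667 - 468*296 - 22*296³ + 9923*296²)) = 1/(-566723 + (7667 - 138528 - 22*25934336 + 9923*87616)) = 1/(-566723 + (7667 - 138528 - 570555392 + 869413568)) = 1/(-566723 + 298727315) = 1/298160592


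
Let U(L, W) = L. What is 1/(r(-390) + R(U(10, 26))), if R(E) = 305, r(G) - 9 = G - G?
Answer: 1/314 ≈ 0.0031847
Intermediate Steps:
r(G) = 9 (r(G) = 9 + (G - G) = 9 + 0 = 9)
1/(r(-390) + R(U(10, 26))) = 1/(9 + 305) = 1/314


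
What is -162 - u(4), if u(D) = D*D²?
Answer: -226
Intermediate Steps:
u(D) = D³
-162 - u(4) = -162 - 1*4³ = -162 - 1*64 = -162 - 64 = -226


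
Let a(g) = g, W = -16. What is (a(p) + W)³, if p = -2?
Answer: -5832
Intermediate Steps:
(a(p) + W)³ = (-2 - 16)³ = (-18)³ = -5832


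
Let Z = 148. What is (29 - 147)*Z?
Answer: -17464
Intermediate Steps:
(29 - 147)*Z = (29 - 147)*148 = -118*148 = -17464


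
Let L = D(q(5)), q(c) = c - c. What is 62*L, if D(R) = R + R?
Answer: 0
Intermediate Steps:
q(c) = 0
D(R) = 2*R
L = 0 (L = 2*0 = 0)
62*L = 62*0 = 0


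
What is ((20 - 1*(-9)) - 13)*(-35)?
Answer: -560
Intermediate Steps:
((20 - 1*(-9)) - 13)*(-35) = ((20 + 9) - 13)*(-35) = (29 - 13)*(-35) = 16*(-35) = -560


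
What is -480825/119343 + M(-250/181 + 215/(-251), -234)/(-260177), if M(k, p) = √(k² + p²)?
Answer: -160275/39781 - √113025392541541/11820101287 ≈ -4.0298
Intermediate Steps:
-480825/119343 + M(-250/181 + 215/(-251), -234)/(-260177) = -480825/119343 + √((-250/181 + 215/(-251))² + (-234)²)/(-260177) = -480825*1/119343 + √((-250*1/181 + 215*(-1/251))² + 54756)*(-1/260177) = -160275/39781 + √((-250/181 - 215/251)² + 54756)*(-1/260177) = -160275/39781 + √((-101665/45431)² + 54756)*(-1/260177) = -160275/39781 + √(10335772225/2063975761 + 54756)*(-1/260177) = -160275/39781 + √(113025392541541/2063975761)*(-1/260177) = -160275/39781 + (√113025392541541/45431)*(-1/260177) = -160275/39781 - √113025392541541/11820101287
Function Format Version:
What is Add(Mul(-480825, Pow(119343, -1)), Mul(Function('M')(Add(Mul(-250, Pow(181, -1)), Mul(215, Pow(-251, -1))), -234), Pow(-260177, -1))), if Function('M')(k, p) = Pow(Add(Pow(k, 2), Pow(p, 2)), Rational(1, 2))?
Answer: Add(Rational(-160275, 39781), Mul(Rational(-1, 11820101287), Pow(113025392541541, Rational(1, 2)))) ≈ -4.0298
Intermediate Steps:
Add(Mul(-480825, Pow(119343, -1)), Mul(Function('M')(Add(Mul(-250, Pow(181, -1)), Mul(215, Pow(-251, -1))), -234), Pow(-260177, -1))) = Add(Mul(-480825, Pow(119343, -1)), Mul(Pow(Add(Pow(Add(Mul(-250, Pow(181, -1)), Mul(215, Pow(-251, -1))), 2), Pow(-234, 2)), Rational(1, 2)), Pow(-260177, -1))) = Add(Mul(-480825, Rational(1, 119343)), Mul(Pow(Add(Pow(Add(Mul(-250, Rational(1, 181)), Mul(215, Rational(-1, 251))), 2), 54756), Rational(1, 2)), Rational(-1, 260177))) = Add(Rational(-160275, 39781), Mul(Pow(Add(Pow(Add(Rational(-250, 181), Rational(-215, 251)), 2), 54756), Rational(1, 2)), Rational(-1, 260177))) = Add(Rational(-160275, 39781), Mul(Pow(Add(Pow(Rational(-101665, 45431), 2), 54756), Rational(1, 2)), Rational(-1, 260177))) = Add(Rational(-160275, 39781), Mul(Pow(Add(Rational(10335772225, 2063975761), 54756), Rational(1, 2)), Rational(-1, 260177))) = Add(Rational(-160275, 39781), Mul(Pow(Rational(113025392541541, 2063975761), Rational(1, 2)), Rational(-1, 260177))) = Add(Rational(-160275, 39781), Mul(Mul(Rational(1, 45431), Pow(113025392541541, Rational(1, 2))), Rational(-1, 260177))) = Add(Rational(-160275, 39781), Mul(Rational(-1, 11820101287), Pow(113025392541541, Rational(1, 2))))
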